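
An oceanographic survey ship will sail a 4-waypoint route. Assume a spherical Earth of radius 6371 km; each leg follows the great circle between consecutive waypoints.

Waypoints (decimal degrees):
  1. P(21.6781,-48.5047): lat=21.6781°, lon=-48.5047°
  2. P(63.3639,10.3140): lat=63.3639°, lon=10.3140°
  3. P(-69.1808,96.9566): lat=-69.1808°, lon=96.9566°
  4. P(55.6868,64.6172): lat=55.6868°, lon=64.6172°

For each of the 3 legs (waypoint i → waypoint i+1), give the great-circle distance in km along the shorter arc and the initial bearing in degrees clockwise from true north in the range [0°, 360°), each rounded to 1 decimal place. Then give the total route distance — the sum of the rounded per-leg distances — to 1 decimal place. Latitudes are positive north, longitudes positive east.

Leg 1: φ1=0.3783542, φ2=1.1059087, Δφ=0.7275545, Δλ=1.0265800 rad; a=sin²(Δφ/2)+cosφ1·cosφ2·sin²(Δλ/2)=0.2270550529; c=2·atan2(√a, √(1-a))=0.993345471; dist=6371·c=6328.604 ≈ 6328.6 km; running total=6328.6 km
Leg 1 bearing: y=sinΔλ·cosφ2=0.38355471, x=cosφ1·sinφ2-sinφ1·cosφ2·cosΔλ=0.74490939; θ=atan2(y, x)=27.2440° ≈ 27.2°
Leg 2: φ1=1.1059087, φ2=-1.2074327, Δφ=-2.3133414, Δλ=1.5121986 rad; a=sin²(Δφ/2)+cosφ1·cosφ2·sin²(Δλ/2)=0.9130881248; c=2·atan2(√a, √(1-a))=2.543083069; dist=6371·c=16201.982 ≈ 16202.0 km; running total=22530.6 km
Leg 2 bearing: y=sinΔλ·cosφ2=0.35481018, x=cosφ1·sinφ2-sinφ1·cosφ2·cosΔλ=-0.43765573; θ=atan2(y, x)=140.9681° ≈ 141.0°
Leg 3: φ1=-1.2074327, φ2=0.9719180, Δφ=2.1793507, Δλ=-0.5644290 rad; a=sin²(Δφ/2)+cosφ1·cosφ2·sin²(Δλ/2)=0.8013792034; c=2·atan2(√a, √(1-a))=2.217749921; dist=6371·c=14129.285 ≈ 14129.3 km; running total=36659.9 km
Leg 3 bearing: y=sinΔλ·cosφ2=-0.30155075, x=cosφ1·sinφ2-sinφ1·cosφ2·cosΔλ=0.73874857; θ=atan2(y, x)=-22.2049° <0 so +360° → 337.7951° ≈ 337.8°

Leg 1: dist=6328.6 km, bearing=27.2°
Leg 2: dist=16202.0 km, bearing=141.0°
Leg 3: dist=14129.3 km, bearing=337.8°
Total: 36659.9 km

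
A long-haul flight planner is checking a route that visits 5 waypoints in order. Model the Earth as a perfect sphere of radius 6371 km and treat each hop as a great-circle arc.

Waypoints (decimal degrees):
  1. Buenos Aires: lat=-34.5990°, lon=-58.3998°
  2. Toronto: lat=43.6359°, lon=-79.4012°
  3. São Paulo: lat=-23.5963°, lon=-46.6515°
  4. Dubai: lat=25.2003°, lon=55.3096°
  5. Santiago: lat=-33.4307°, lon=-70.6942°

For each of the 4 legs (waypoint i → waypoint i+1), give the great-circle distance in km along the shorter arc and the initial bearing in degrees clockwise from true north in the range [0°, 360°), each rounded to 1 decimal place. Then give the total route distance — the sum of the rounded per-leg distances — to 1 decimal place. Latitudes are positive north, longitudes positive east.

Leg 1: φ1=-0.6038665, φ2=0.7615901, Δφ=1.3654566, Δλ=-0.3665436 rad; a=sin²(Δφ/2)+cosφ1·cosφ2·sin²(Δλ/2)=0.4178372424; c=2·atan2(√a, √(1-a))=1.405722135; dist=6371·c=8955.856 ≈ 8955.9 km; running total=8955.9 km
Leg 1 bearing: y=sinΔλ·cosφ2=-0.25938159, x=cosφ1·sinφ2-sinφ1·cosφ2·cosΔλ=0.95169234; θ=atan2(y, x)=-15.2455° <0 so +360° → 344.7545° ≈ 344.8°
Leg 2: φ1=0.7615901, φ2=-0.4118331, Δφ=-1.1734233, Δλ=0.5715901 rad; a=sin²(Δφ/2)+cosφ1·cosφ2·sin²(Δλ/2)=0.3592139272; c=2·atan2(√a, √(1-a))=1.285364174; dist=6371·c=8189.055 ≈ 8189.1 km; running total=17145.0 km
Leg 2 bearing: y=sinΔλ·cosφ2=0.49573879, x=cosφ1·sinφ2-sinφ1·cosφ2·cosΔλ=-0.82155960; θ=atan2(y, x)=148.8927° ≈ 148.9°
Leg 3: φ1=-0.4118331, φ2=0.4398282, Δφ=0.8516613, Δλ=1.7795569 rad; a=sin²(Δφ/2)+cosφ1·cosφ2·sin²(Δλ/2)=0.6711403554; c=2·atan2(√a, √(1-a))=1.920139481; dist=6371·c=12233.209 ≈ 12233.2 km; running total=29378.2 km
Leg 3 bearing: y=sinΔλ·cosφ2=0.88517975, x=cosφ1·sinφ2-sinφ1·cosφ2·cosΔλ=0.31512018; θ=atan2(y, x)=70.4045° ≈ 70.4°
Leg 4: φ1=0.4398282, φ2=-0.5834758, Δφ=-1.0233040, Δλ=-2.1991812 rad; a=sin²(Δφ/2)+cosφ1·cosφ2·sin²(Δλ/2)=0.8392338251; c=2·atan2(√a, √(1-a))=2.316471068; dist=6371·c=14758.237 ≈ 14758.2 km; running total=44136.4 km
Leg 4 bearing: y=sinΔλ·cosφ2=-0.67513485, x=cosφ1·sinφ2-sinφ1·cosφ2·cosΔλ=-0.28961108; θ=atan2(y, x)=-113.2178° <0 so +360° → 246.7822° ≈ 246.8°

Leg 1: dist=8955.9 km, bearing=344.8°
Leg 2: dist=8189.1 km, bearing=148.9°
Leg 3: dist=12233.2 km, bearing=70.4°
Leg 4: dist=14758.2 km, bearing=246.8°
Total: 44136.4 km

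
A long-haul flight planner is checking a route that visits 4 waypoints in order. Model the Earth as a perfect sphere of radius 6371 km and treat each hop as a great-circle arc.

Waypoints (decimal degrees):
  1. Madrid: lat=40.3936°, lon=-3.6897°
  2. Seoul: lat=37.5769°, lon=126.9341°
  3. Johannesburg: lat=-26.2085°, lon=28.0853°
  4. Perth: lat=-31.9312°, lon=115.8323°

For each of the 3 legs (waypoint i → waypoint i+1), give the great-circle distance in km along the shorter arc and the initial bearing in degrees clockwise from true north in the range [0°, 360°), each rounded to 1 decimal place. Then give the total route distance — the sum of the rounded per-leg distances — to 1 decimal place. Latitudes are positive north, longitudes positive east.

Leg 1: φ1=0.7050013, φ2=0.6558406, Δφ=-0.0491607, Δλ=2.2798154 rad; a=sin²(Δφ/2)+cosφ1·cosφ2·sin²(Δλ/2)=0.4989058465; c=2·atan2(√a, √(1-a))=1.568608018; dist=6371·c=9993.602 ≈ 9993.6 km; running total=9993.6 km
Leg 1 bearing: y=sinΔλ·cosφ2=0.60153523, x=cosφ1·sinφ2-sinφ1·cosφ2·cosΔλ=0.79884328; θ=atan2(y, x)=36.9800° ≈ 37.0°
Leg 2: φ1=0.6558406, φ2=-0.4574246, Δφ=-1.1132652, Δλ=-1.7252370 rad; a=sin²(Δφ/2)+cosφ1·cosφ2·sin²(Δλ/2)=0.6893514619; c=2·atan2(√a, √(1-a))=1.959190761; dist=6371·c=12482.004 ≈ 12482.0 km; running total=22475.6 km
Leg 2 bearing: y=sinΔλ·cosφ2=-0.88651422, x=cosφ1·sinφ2-sinφ1·cosφ2·cosΔλ=-0.26585077; θ=atan2(y, x)=-106.6931° <0 so +360° → 253.3069° ≈ 253.3°
Leg 3: φ1=-0.4574246, φ2=-0.5573046, Δφ=-0.0998800, Δλ=1.5314741 rad; a=sin²(Δφ/2)+cosφ1·cosφ2·sin²(Δλ/2)=0.3682416746; c=2·atan2(√a, √(1-a))=1.304130428; dist=6371·c=8308.615 ≈ 8308.6 km; running total=30784.2 km
Leg 3 bearing: y=sinΔλ·cosφ2=0.84802775, x=cosφ1·sinφ2-sinφ1·cosφ2·cosΔλ=-0.45979115; θ=atan2(y, x)=118.4661° ≈ 118.5°

Leg 1: dist=9993.6 km, bearing=37.0°
Leg 2: dist=12482.0 km, bearing=253.3°
Leg 3: dist=8308.6 km, bearing=118.5°
Total: 30784.2 km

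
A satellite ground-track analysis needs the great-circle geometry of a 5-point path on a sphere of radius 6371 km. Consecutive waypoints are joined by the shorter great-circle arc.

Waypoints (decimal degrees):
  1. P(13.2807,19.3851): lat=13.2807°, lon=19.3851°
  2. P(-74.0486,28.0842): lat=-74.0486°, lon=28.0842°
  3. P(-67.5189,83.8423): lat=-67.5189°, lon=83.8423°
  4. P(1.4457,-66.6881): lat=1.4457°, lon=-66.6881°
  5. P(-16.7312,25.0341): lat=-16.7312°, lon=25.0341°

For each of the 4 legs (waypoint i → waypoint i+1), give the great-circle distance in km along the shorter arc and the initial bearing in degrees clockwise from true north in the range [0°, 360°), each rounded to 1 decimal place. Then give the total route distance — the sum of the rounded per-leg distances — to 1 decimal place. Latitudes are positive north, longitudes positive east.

Leg 1: dist=9730.2 km, bearing=177.6°
Leg 2: dist=2072.4 km, bearing=98.5°
Leg 3: dist=12327.2 km, bearing=211.8°
Leg 4: dist=10237.2 km, bearing=106.7°
Total: 34367.0 km

Leg 1: φ1=0.2317919, φ2=-1.2923919, Δφ=-1.5241838, Δλ=0.1518279 rad; a=sin²(Δφ/2)+cosφ1·cosφ2·sin²(Δλ/2)=0.4782406492; c=2·atan2(√a, √(1-a))=1.527263877; dist=6371·c=9730.198 ≈ 9730.2 km; running total=9730.2 km
Leg 1 bearing: y=sinΔλ·cosφ2=0.04156552, x=cosφ1·sinφ2-sinφ1·cosφ2·cosΔλ=-0.99818757; θ=atan2(y, x)=177.6155° ≈ 177.6°
Leg 2: φ1=-1.2923919, φ2=-1.1784271, Δφ=0.1139648, Δλ=0.9731624 rad; a=sin²(Δφ/2)+cosφ1·cosφ2·sin²(Δλ/2)=0.0262211650; c=2·atan2(√a, √(1-a))=0.325291305; dist=6371·c=2072.431 ≈ 2072.4 km; running total=11802.6 km
Leg 2 bearing: y=sinΔλ·cosφ2=0.31610070, x=cosφ1·sinφ2-sinφ1·cosφ2·cosΔλ=-0.04706179; θ=atan2(y, x)=98.4681° ≈ 98.5°
Leg 3: φ1=-1.1784271, φ2=0.0252322, Δφ=1.2036593, Δλ=-2.6272511 rad; a=sin²(Δφ/2)+cosφ1·cosφ2·sin²(Δλ/2)=0.6780557870; c=2·atan2(√a, √(1-a))=1.934899682; dist=6371·c=12327.246 ≈ 12327.2 km; running total=24129.8 km
Leg 3 bearing: y=sinΔλ·cosφ2=-0.49180510, x=cosφ1·sinφ2-sinφ1·cosφ2·cosΔλ=-0.79455163; θ=atan2(y, x)=-148.2437° <0 so +360° → 211.7563° ≈ 211.8°
Leg 4: φ1=0.0252322, φ2=-0.2920145, Δφ=-0.3172468, Δλ=1.6008544 rad; a=sin²(Δφ/2)+cosφ1·cosφ2·sin²(Δλ/2)=0.5180176083; c=2·atan2(√a, √(1-a))=1.606839347; dist=6371·c=10237.173 ≈ 10237.2 km; running total=34367.0 km
Leg 4 bearing: y=sinΔλ·cosφ2=0.95723329, x=cosφ1·sinφ2-sinφ1·cosφ2·cosΔλ=-0.28706428; θ=atan2(y, x)=106.6934° ≈ 106.7°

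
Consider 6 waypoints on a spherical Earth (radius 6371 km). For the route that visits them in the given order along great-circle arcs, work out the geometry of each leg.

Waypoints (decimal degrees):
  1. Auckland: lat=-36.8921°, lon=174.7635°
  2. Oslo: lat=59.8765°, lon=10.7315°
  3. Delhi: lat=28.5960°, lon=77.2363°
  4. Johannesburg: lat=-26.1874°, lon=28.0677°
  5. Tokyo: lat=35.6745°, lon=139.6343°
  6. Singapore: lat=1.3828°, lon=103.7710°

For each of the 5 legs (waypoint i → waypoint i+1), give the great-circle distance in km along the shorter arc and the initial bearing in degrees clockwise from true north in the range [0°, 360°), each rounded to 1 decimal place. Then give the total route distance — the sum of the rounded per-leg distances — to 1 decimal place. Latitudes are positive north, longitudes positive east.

Leg 1: dist=17217.4 km, bearing=341.1°
Leg 2: dist=5989.7 km, bearing=94.4°
Leg 3: dist=8040.1 km, bearing=225.5°
Leg 4: dist=13531.3 km, bearing=62.6°
Leg 5: dist=5310.8 km, bearing=232.3°
Total: 50089.3 km

Leg 1: φ1=-0.6438886, φ2=1.0450421, Δφ=1.6889307, Δλ=-2.8628985 rad; a=sin²(Δφ/2)+cosφ1·cosφ2·sin²(Δλ/2)=0.9525621596; c=2·atan2(√a, √(1-a))=2.702468372; dist=6371·c=17217.426 ≈ 17217.4 km; running total=17217.4 km
Leg 1 bearing: y=sinΔλ·cosφ2=-0.13806343, x=cosφ1·sinφ2-sinφ1·cosφ2·cosΔλ=0.40210503; θ=atan2(y, x)=-18.9500° <0 so +360° → 341.0500° ≈ 341.1°
Leg 2: φ1=1.0450421, φ2=0.4990944, Δφ=-0.5459477, Δλ=1.1607277 rad; a=sin²(Δφ/2)+cosφ1·cosφ2·sin²(Δλ/2)=0.2051685904; c=2·atan2(√a, √(1-a))=0.940155034; dist=6371·c=5989.728 ≈ 5989.7 km; running total=23207.1 km
Leg 2 bearing: y=sinΔλ·cosφ2=0.80522311, x=cosφ1·sinφ2-sinφ1·cosφ2·cosΔλ=-0.06255805; θ=atan2(y, x)=94.4424° ≈ 94.4°
Leg 3: φ1=0.4990944, φ2=-0.4570564, Δφ=-0.9561507, Δλ=-0.8581540 rad; a=sin²(Δφ/2)+cosφ1·cosφ2·sin²(Δλ/2)=0.3480357901; c=2·atan2(√a, √(1-a))=1.261982888; dist=6371·c=8040.093 ≈ 8040.1 km; running total=31247.2 km
Leg 3 bearing: y=sinΔλ·cosφ2=-0.67897219, x=cosφ1·sinφ2-sinφ1·cosφ2·cosΔλ=-0.66829954; θ=atan2(y, x)=-134.5461° <0 so +360° → 225.4539° ≈ 225.5°
Leg 4: φ1=-0.4570564, φ2=0.6226375, Δφ=1.0796938, Δλ=1.9472045 rad; a=sin²(Δφ/2)+cosφ1·cosφ2·sin²(Δλ/2)=0.7626576587; c=2·atan2(√a, √(1-a))=2.123881963; dist=6371·c=13531.252 ≈ 13531.3 km; running total=44778.5 km
Leg 4 bearing: y=sinΔλ·cosφ2=0.75547176, x=cosφ1·sinφ2-sinφ1·cosφ2·cosΔλ=0.39154340; θ=atan2(y, x)=62.6033° ≈ 62.6°
Leg 5: φ1=0.6226375, φ2=0.0241344, Δφ=-0.5985031, Δλ=-0.6259327 rad; a=sin²(Δφ/2)+cosφ1·cosφ2·sin²(Δλ/2)=0.1638908145; c=2·atan2(√a, √(1-a))=0.833595230; dist=6371·c=5310.835 ≈ 5310.8 km; running total=50089.3 km
Leg 5 bearing: y=sinΔλ·cosφ2=-0.58568276, x=cosφ1·sinφ2-sinφ1·cosφ2·cosΔλ=-0.45287765; θ=atan2(y, x)=-127.7129° <0 so +360° → 232.2871° ≈ 232.3°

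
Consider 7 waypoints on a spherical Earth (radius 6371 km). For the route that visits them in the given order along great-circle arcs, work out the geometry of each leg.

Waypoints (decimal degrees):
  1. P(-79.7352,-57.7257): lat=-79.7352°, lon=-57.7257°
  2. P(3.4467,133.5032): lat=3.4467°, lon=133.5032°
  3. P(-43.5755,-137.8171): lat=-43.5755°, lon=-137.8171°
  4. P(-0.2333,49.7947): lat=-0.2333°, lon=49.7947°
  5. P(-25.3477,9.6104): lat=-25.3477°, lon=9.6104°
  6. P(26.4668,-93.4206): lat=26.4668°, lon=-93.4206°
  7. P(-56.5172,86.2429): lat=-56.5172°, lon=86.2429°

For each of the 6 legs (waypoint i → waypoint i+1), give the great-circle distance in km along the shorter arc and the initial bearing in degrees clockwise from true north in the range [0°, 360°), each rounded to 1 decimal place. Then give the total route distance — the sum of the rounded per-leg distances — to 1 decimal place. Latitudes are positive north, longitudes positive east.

Leg 1: dist=11509.9 km, bearing=191.5°
Leg 2: dist=10165.4 km, bearing=133.6°
Leg 3: dist=15085.3 km, bearing=190.9°
Leg 4: dist=5137.1 km, bearing=233.9°
Leg 5: dist=12444.3 km, bearing=289.9°
Leg 6: dist=16673.5 km, bearing=179.6°
Total: 71015.5 km

Leg 1: φ1=-1.3916418, φ2=0.0601563, Δφ=1.4517980, Δλ=3.3375739 rad; a=sin²(Δφ/2)+cosφ1·cosφ2·sin²(Δλ/2)=0.6168140427; c=2·atan2(√a, √(1-a))=1.806603694; dist=6371·c=11509.872 ≈ 11509.9 km; running total=11509.9 km
Leg 1 bearing: y=sinΔλ·cosφ2=-0.19437689, x=cosφ1·sinφ2-sinφ1·cosφ2·cosΔλ=-0.95269908; θ=atan2(y, x)=-168.4684° <0 so +360° → 191.5316° ≈ 191.5°
Leg 2: φ1=0.0601563, φ2=-0.7605359, Δφ=-0.8206922, Δλ=-4.7354326 rad; a=sin²(Δφ/2)+cosφ1·cosφ2·sin²(Δλ/2)=0.5123893314; c=2·atan2(√a, √(1-a))=1.595577526; dist=6371·c=10165.424 ≈ 10165.4 km; running total=21675.3 km
Leg 2 bearing: y=sinΔλ·cosφ2=0.72427434, x=cosφ1·sinφ2-sinφ1·cosφ2·cosΔλ=-0.68906654; θ=atan2(y, x)=133.5730° ≈ 133.6°
Leg 3: φ1=-0.7605359, φ2=-0.0040719, Δφ=0.7564641, Δλ=3.2744436 rad; a=sin²(Δφ/2)+cosφ1·cosφ2·sin²(Δλ/2)=0.8576350851; c=2·atan2(√a, √(1-a))=2.367806951; dist=6371·c=15085.298 ≈ 15085.3 km; running total=36760.6 km
Leg 3 bearing: y=sinΔλ·cosφ2=-0.13245943, x=cosφ1·sinφ2-sinφ1·cosφ2·cosΔλ=-0.68618007; θ=atan2(y, x)=-169.0741° <0 so +360° → 190.9259° ≈ 190.9°
Leg 4: φ1=-0.0040719, φ2=-0.4424008, Δφ=-0.4383290, Δλ=-0.7013483 rad; a=sin²(Δφ/2)+cosφ1·cosφ2·sin²(Δλ/2)=0.1539200192; c=2·atan2(√a, √(1-a))=0.806318855; dist=6371·c=5137.057 ≈ 5137.1 km; running total=41897.7 km
Leg 4 bearing: y=sinΔλ·cosφ2=-0.58312802, x=cosφ1·sinφ2-sinφ1·cosφ2·cosΔλ=-0.42529554; θ=atan2(y, x)=-126.1046° <0 so +360° → 233.8954° ≈ 233.9°
Leg 5: φ1=-0.4424008, φ2=0.4619328, Δφ=0.9043336, Δλ=-1.7982302 rad; a=sin²(Δφ/2)+cosφ1·cosφ2·sin²(Δλ/2)=0.6866069317; c=2·atan2(√a, √(1-a))=1.953267109; dist=6371·c=12444.265 ≈ 12444.3 km; running total=54342.0 km
Leg 5 bearing: y=sinΔλ·cosφ2=-0.87213995, x=cosφ1·sinφ2-sinφ1·cosφ2·cosΔλ=0.31635949; θ=atan2(y, x)=-70.0623° <0 so +360° → 289.9377° ≈ 289.9°
Leg 6: φ1=0.4619328, φ2=-0.9864112, Δφ=-1.4483440, Δλ=3.1357196 rad; a=sin²(Δφ/2)+cosφ1·cosφ2·sin²(Δλ/2)=0.9327883643; c=2·atan2(√a, √(1-a))=2.617097224; dist=6371·c=16673.526 ≈ 16673.5 km; running total=71015.5 km
Leg 6 bearing: y=sinΔλ·cosφ2=0.00324006, x=cosφ1·sinφ2-sinφ1·cosφ2·cosΔλ=-0.50076584; θ=atan2(y, x)=179.6293° ≈ 179.6°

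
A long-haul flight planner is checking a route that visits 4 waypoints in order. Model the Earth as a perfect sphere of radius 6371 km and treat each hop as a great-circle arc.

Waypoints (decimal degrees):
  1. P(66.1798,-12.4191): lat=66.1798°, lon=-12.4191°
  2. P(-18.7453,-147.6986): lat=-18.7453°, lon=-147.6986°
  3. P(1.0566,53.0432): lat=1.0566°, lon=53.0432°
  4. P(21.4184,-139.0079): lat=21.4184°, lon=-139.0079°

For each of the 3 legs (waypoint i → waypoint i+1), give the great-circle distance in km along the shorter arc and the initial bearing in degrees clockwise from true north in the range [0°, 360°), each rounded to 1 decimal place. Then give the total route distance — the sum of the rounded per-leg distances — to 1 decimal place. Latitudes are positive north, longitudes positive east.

Leg 1: φ1=1.1550554, φ2=-0.3271672, Δφ=-1.4822226, Δλ=-2.3610727 rad; a=sin²(Δφ/2)+cosφ1·cosφ2·sin²(Δλ/2)=0.7828664856; c=2·atan2(√a, √(1-a))=2.172118203; dist=6371·c=13838.565 ≈ 13838.6 km; running total=13838.6 km
Leg 1 bearing: y=sinΔλ·cosφ2=-0.66632497, x=cosφ1·sinφ2-sinφ1·cosφ2·cosΔλ=0.48575430; θ=atan2(y, x)=-53.9078° <0 so +360° → 306.0922° ≈ 306.1°
Leg 2: φ1=-0.3271672, φ2=0.0184411, Δφ=0.3456084, Δλ=3.5036054 rad; a=sin²(Δφ/2)+cosφ1·cosφ2·sin²(Δλ/2)=0.9456778664; c=2·atan2(√a, √(1-a))=2.671123535; dist=6371·c=17017.728 ≈ 17017.7 km; running total=30856.3 km
Leg 2 bearing: y=sinΔλ·cosφ2=-0.35409698, x=cosφ1·sinφ2-sinφ1·cosφ2·cosΔλ=-0.28301994; θ=atan2(y, x)=-128.6344° <0 so +360° → 231.3656° ≈ 231.4°
Leg 3: φ1=0.0184411, φ2=0.3738216, Δφ=0.3553805, Δλ=-3.3519240 rad; a=sin²(Δφ/2)+cosφ1·cosφ2·sin²(Δλ/2)=0.9517668417; c=2·atan2(√a, √(1-a))=2.698741768; dist=6371·c=17193.684 ≈ 17193.7 km; running total=48050.0 km
Leg 3 bearing: y=sinΔλ·cosφ2=0.19436507, x=cosφ1·sinφ2-sinφ1·cosφ2·cosΔλ=0.38190196; θ=atan2(y, x)=26.9733° ≈ 27.0°

Leg 1: dist=13838.6 km, bearing=306.1°
Leg 2: dist=17017.7 km, bearing=231.4°
Leg 3: dist=17193.7 km, bearing=27.0°
Total: 48050.0 km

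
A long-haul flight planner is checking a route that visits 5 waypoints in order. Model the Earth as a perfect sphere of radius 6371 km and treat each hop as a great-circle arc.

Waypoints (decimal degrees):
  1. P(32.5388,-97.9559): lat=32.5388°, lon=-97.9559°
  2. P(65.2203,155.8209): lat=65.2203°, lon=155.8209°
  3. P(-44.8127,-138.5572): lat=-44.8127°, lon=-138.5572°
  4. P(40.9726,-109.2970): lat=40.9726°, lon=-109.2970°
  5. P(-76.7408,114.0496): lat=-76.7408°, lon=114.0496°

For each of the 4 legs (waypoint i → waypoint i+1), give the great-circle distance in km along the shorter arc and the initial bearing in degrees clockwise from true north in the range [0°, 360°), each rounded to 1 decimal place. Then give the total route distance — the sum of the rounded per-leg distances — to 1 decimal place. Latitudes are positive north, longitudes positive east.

Leg 1: φ1=0.5679092, φ2=1.1383090, Δφ=0.5703998, Δλ=4.4292407 rad; a=sin²(Δφ/2)+cosφ1·cosφ2·sin²(Δλ/2)=0.3051844630; c=2·atan2(√a, √(1-a))=1.170565352; dist=6371·c=7457.672 ≈ 7457.7 km; running total=7457.7 km
Leg 1 bearing: y=sinΔλ·cosφ2=-0.40244092, x=cosφ1·sinφ2-sinφ1·cosφ2·cosΔλ=0.82838936; θ=atan2(y, x)=-25.9110° <0 so +360° → 334.0890° ≈ 334.1°
Leg 2: φ1=1.1383090, φ2=-0.7821292, Δφ=-1.9204381, Δλ=-5.1378671 rad; a=sin²(Δφ/2)+cosφ1·cosφ2·sin²(Δλ/2)=0.7585853574; c=2·atan2(√a, √(1-a))=2.114338269; dist=6371·c=13470.449 ≈ 13470.4 km; running total=20928.1 km
Leg 2 bearing: y=sinΔλ·cosφ2=0.64616419, x=cosφ1·sinφ2-sinφ1·cosφ2·cosΔλ=-0.56125421; θ=atan2(y, x)=130.9774° ≈ 131.0°
Leg 3: φ1=-0.7821292, φ2=0.7151068, Δφ=1.4972359, Δλ=0.5106868 rad; a=sin²(Δφ/2)+cosφ1·cosφ2·sin²(Δλ/2)=0.4974233934; c=2·atan2(√a, √(1-a))=1.565643091; dist=6371·c=9974.712 ≈ 9974.7 km; running total=30902.8 km
Leg 3 bearing: y=sinΔλ·cosφ2=0.36903766, x=cosφ1·sinφ2-sinφ1·cosφ2·cosΔλ=0.92940016; θ=atan2(y, x)=21.6566° ≈ 21.7°
Leg 4: φ1=0.7151068, φ2=-1.3393796, Δφ=-2.0544864, Δλ=3.8981335 rad; a=sin²(Δφ/2)+cosφ1·cosφ2·sin²(Δλ/2)=0.8820751151; c=2·atan2(√a, √(1-a))=2.440519233; dist=6371·c=15548.548 ≈ 15548.5 km; running total=46451.3 km
Leg 4 bearing: y=sinΔλ·cosφ2=-0.15743273, x=cosφ1·sinφ2-sinφ1·cosφ2·cosΔλ=-0.62553126; θ=atan2(y, x)=-165.8733° <0 so +360° → 194.1267° ≈ 194.1°

Leg 1: dist=7457.7 km, bearing=334.1°
Leg 2: dist=13470.4 km, bearing=131.0°
Leg 3: dist=9974.7 km, bearing=21.7°
Leg 4: dist=15548.5 km, bearing=194.1°
Total: 46451.3 km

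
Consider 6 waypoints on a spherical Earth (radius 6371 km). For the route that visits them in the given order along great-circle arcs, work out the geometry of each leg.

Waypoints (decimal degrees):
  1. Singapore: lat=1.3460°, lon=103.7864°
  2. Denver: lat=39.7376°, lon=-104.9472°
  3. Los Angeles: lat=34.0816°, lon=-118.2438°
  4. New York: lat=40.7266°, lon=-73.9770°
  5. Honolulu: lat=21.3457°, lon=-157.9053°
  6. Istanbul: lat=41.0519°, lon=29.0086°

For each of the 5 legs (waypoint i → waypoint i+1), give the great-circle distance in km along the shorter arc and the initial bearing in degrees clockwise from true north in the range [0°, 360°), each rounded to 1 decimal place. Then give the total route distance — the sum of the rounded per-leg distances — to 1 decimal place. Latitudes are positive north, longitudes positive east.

Leg 1: dist=14592.2 km, bearing=29.4°
Leg 2: dist=1337.1 km, bearing=246.1°
Leg 3: dist=3936.8 km, bearing=65.9°
Leg 4: dist=7985.1 km, bearing=282.9°
Leg 5: dist=13040.1 km, bearing=354.1°
Total: 40891.3 km

Leg 1: φ1=0.0234921, φ2=0.6935520, Δφ=0.6700598, Δλ=-3.6430886 rad; a=sin²(Δφ/2)+cosφ1·cosφ2·sin²(Δλ/2)=0.8295444048; c=2·atan2(√a, √(1-a))=2.290402859; dist=6371·c=14592.157 ≈ 14592.2 km; running total=14592.2 km
Leg 1 bearing: y=sinΔλ·cosφ2=0.36967785, x=cosφ1·sinφ2-sinφ1·cosφ2·cosΔλ=0.65493529; θ=atan2(y, x)=29.4425° ≈ 29.4°
Leg 2: φ1=0.6935520, φ2=0.5948361, Δφ=-0.0987158, Δλ=-0.2320694 rad; a=sin²(Δφ/2)+cosφ1·cosφ2·sin²(Δλ/2)=0.0109710725; c=2·atan2(√a, √(1-a))=0.209870726; dist=6371·c=1337.086 ≈ 1337.1 km; running total=15929.3 km
Leg 2 bearing: y=sinΔλ·cosφ2=-0.19048864, x=cosφ1·sinφ2-sinφ1·cosφ2·cosΔλ=-0.08436178; θ=atan2(y, x)=-113.8871° <0 so +360° → 246.1129° ≈ 246.1°
Leg 3: φ1=0.5948361, φ2=0.7108133, Δφ=0.1159771, Δλ=0.7726014 rad; a=sin²(Δφ/2)+cosφ1·cosφ2·sin²(Δλ/2)=0.0924570280; c=2·atan2(√a, √(1-a))=0.617918799; dist=6371·c=3936.761 ≈ 3936.8 km; running total=19866.1 km
Leg 3 bearing: y=sinΔλ·cosφ2=0.52896675, x=cosφ1·sinφ2-sinφ1·cosφ2·cosΔλ=0.23628180; θ=atan2(y, x)=65.9304° ≈ 65.9°
Leg 4: φ1=0.7108133, φ2=0.3725527, Δφ=-0.3382605, Δλ=-1.4648252 rad; a=sin²(Δφ/2)+cosφ1·cosφ2·sin²(Δλ/2)=0.3439262667; c=2·atan2(√a, √(1-a))=1.253343720; dist=6371·c=7985.053 ≈ 7985.1 km; running total=27851.2 km
Leg 4 bearing: y=sinΔλ·cosφ2=-0.92617632, x=cosφ1·sinφ2-sinφ1·cosφ2·cosΔλ=0.21156884; θ=atan2(y, x)=-77.1326° <0 so +360° → 282.8674° ≈ 282.9°
Leg 5: φ1=0.3725527, φ2=0.7164908, Δφ=0.3439381, Δλ=3.2622630 rad; a=sin²(Δφ/2)+cosφ1·cosφ2·sin²(Δλ/2)=0.7291127700; c=2·atan2(√a, √(1-a))=2.046794109; dist=6371·c=13040.125 ≈ 13040.1 km; running total=40891.3 km
Leg 5 bearing: y=sinΔλ·cosφ2=-0.09077861, x=cosφ1·sinφ2-sinφ1·cosφ2·cosΔλ=0.88418810; θ=atan2(y, x)=-5.8620° <0 so +360° → 354.1380° ≈ 354.1°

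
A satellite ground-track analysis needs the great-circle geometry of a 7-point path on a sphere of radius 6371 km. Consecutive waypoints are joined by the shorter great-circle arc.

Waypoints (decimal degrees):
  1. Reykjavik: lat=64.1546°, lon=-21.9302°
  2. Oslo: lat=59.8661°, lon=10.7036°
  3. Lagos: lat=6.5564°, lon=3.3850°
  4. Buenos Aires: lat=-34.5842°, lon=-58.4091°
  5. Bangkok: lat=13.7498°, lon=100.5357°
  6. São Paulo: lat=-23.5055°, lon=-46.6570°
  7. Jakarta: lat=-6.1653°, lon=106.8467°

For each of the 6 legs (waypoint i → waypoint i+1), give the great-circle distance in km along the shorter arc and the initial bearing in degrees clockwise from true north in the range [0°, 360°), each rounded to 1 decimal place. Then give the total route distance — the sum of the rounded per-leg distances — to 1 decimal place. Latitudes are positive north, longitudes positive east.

Leg 1: dist=1746.7 km, bearing=90.7°
Leg 2: dist=5960.0 km, bearing=189.0°
Leg 3: dist=7920.4 km, bearing=230.0°
Leg 4: dist=16878.3 km, bearing=132.4°
Leg 5: dist=16402.1 km, bearing=247.7°
Leg 6: dist=15637.9 km, bearing=135.6°
Total: 64545.4 km

Leg 1: φ1=1.1197090, φ2=1.0448606, Δφ=-0.0748484, Δλ=0.5695673 rad; a=sin²(Δφ/2)+cosφ1·cosφ2·sin²(Δλ/2)=0.0186746670; c=2·atan2(√a, √(1-a))=0.274168463; dist=6371·c=1746.727 ≈ 1746.7 km; running total=1746.7 km
Leg 1 bearing: y=sinΔλ·cosφ2=0.27072452, x=cosφ1·sinφ2-sinφ1·cosφ2·cosΔλ=-0.00345380; θ=atan2(y, x)=90.7309° ≈ 90.7°
Leg 2: φ1=1.0448606, φ2=0.1144308, Δφ=-0.9304298, Δλ=-0.1277337 rad; a=sin²(Δφ/2)+cosφ1·cosφ2·sin²(Δλ/2)=0.2032868791; c=2·atan2(√a, √(1-a))=0.935487341; dist=6371·c=5959.990 ≈ 5960.0 km; running total=7706.7 km
Leg 2 bearing: y=sinΔλ·cosφ2=-0.12655349, x=cosφ1·sinφ2-sinφ1·cosφ2·cosΔλ=-0.79487704; θ=atan2(y, x)=-170.9538° <0 so +360° → 189.0462° ≈ 189.0°
Leg 3: φ1=0.1144308, φ2=-0.6036082, Δφ=-0.7180389, Δλ=-1.0785105 rad; a=sin²(Δφ/2)+cosφ1·cosφ2·sin²(Δλ/2)=0.3391168130; c=2·atan2(√a, √(1-a))=1.243201842; dist=6371·c=7920.439 ≈ 7920.4 km; running total=15627.1 km
Leg 3 bearing: y=sinΔλ·cosφ2=-0.72553083, x=cosφ1·sinφ2-sinφ1·cosφ2·cosΔλ=-0.60833495; θ=atan2(y, x)=-129.9788° <0 so +360° → 230.0212° ≈ 230.0°
Leg 4: φ1=-0.6036082, φ2=0.2399793, Δφ=0.8435874, Δλ=2.7741101 rad; a=sin²(Δφ/2)+cosφ1·cosφ2·sin²(Δλ/2)=0.9406100691; c=2·atan2(√a, √(1-a))=2.649233527; dist=6371·c=16878.267 ≈ 16878.3 km; running total=32505.4 km
Leg 4 bearing: y=sinΔλ·cosφ2=0.34897166, x=cosφ1·sinφ2-sinφ1·cosφ2·cosΔλ=-0.31885710; θ=atan2(y, x)=132.4181° ≈ 132.4°
Leg 5: φ1=0.2399793, φ2=-0.4102484, Δφ=-0.6502276, Δλ=-2.5689972 rad; a=sin²(Δφ/2)+cosφ1·cosφ2·sin²(Δλ/2)=0.9217318018; c=2·atan2(√a, √(1-a))=2.574494958; dist=6371·c=16402.107 ≈ 16402.1 km; running total=48907.5 km
Leg 5 bearing: y=sinΔλ·cosφ2=-0.49685644, x=cosφ1·sinφ2-sinφ1·cosφ2·cosΔλ=-0.20421270; θ=atan2(y, x)=-112.3431° <0 so +360° → 247.6569° ≈ 247.7°
Leg 6: φ1=-0.4102484, φ2=-0.1076048, Δφ=0.3026436, Δλ=2.6791450 rad; a=sin²(Δφ/2)+cosφ1·cosφ2·sin²(Δλ/2)=0.8865599747; c=2·atan2(√a, √(1-a))=2.454541879; dist=6371·c=15637.886 ≈ 15637.9 km; running total=64545.4 km
Leg 6 bearing: y=sinΔλ·cosφ2=0.44355963, x=cosφ1·sinφ2-sinφ1·cosφ2·cosΔλ=-0.45336563; θ=atan2(y, x)=135.6264° ≈ 135.6°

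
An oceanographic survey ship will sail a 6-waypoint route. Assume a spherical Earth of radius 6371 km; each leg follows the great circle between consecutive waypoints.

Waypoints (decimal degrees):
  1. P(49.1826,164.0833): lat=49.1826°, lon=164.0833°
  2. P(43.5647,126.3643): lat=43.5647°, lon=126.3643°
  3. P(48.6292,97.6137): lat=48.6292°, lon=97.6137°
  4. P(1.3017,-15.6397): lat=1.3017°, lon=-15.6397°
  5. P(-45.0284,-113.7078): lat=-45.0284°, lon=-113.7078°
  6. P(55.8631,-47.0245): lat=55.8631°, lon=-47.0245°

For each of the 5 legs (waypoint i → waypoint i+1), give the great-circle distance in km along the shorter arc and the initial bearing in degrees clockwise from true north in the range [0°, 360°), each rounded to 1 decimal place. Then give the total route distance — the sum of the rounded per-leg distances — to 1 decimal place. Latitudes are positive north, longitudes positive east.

Leg 1: φ1=0.8583983, φ2=0.7603475, Δφ=-0.0980509, Δλ=-0.6583207 rad; a=sin²(Δφ/2)+cosφ1·cosφ2·sin²(Δλ/2)=0.0518913038; c=2·atan2(√a, √(1-a))=0.459628433; dist=6371·c=2928.293 ≈ 2928.3 km; running total=2928.3 km
Leg 1 bearing: y=sinΔλ·cosφ2=-0.44330051, x=cosφ1·sinφ2-sinφ1·cosφ2·cosΔλ=0.01670463; θ=atan2(y, x)=-87.8420° <0 so +360° → 272.1580° ≈ 272.2°
Leg 2: φ1=0.7603475, φ2=0.8487397, Δφ=0.0883922, Δλ=-0.5017926 rad; a=sin²(Δφ/2)+cosφ1·cosφ2·sin²(Δλ/2)=0.0314714561; c=2·atan2(√a, √(1-a))=0.356691817; dist=6371·c=2272.484 ≈ 2272.5 km; running total=5200.8 km
Leg 2 bearing: y=sinΔλ·cosφ2=-0.31790573, x=cosφ1·sinφ2-sinφ1·cosφ2·cosΔλ=0.14442977; θ=atan2(y, x)=-65.5669° <0 so +360° → 294.4331° ≈ 294.4°
Leg 3: φ1=0.8487397, φ2=0.0227190, Δφ=-0.8260207, Δλ=-1.9766447 rad; a=sin²(Δφ/2)+cosφ1·cosφ2·sin²(Δλ/2)=0.6219093152; c=2·atan2(√a, √(1-a))=1.817097701; dist=6371·c=11576.729 ≈ 11576.7 km; running total=16777.5 km
Leg 3 bearing: y=sinΔλ·cosφ2=-0.91853068, x=cosφ1·sinφ2-sinφ1·cosφ2·cosΔλ=0.31121353; θ=atan2(y, x)=-71.2828° <0 so +360° → 288.7172° ≈ 288.7°
Leg 4: φ1=0.0227190, φ2=-0.7858938, Δφ=-0.8086128, Δλ=-1.7116112 rad; a=sin²(Δφ/2)+cosφ1·cosφ2·sin²(Δλ/2)=0.5576194701; c=2·atan2(√a, √(1-a))=1.686291866; dist=6371·c=10743.365 ≈ 10743.4 km; running total=27520.9 km
Leg 4 bearing: y=sinΔλ·cosφ2=-0.69976069, x=cosφ1·sinφ2-sinφ1·cosφ2·cosΔλ=-0.70502125; θ=atan2(y, x)=-135.2146° <0 so +360° → 224.7854° ≈ 224.8°
Leg 5: φ1=-0.7858938, φ2=0.9749950, Δφ=1.7608889, Δλ=1.1638431 rad; a=sin²(Δφ/2)+cosφ1·cosφ2·sin²(Δλ/2)=0.7142887259; c=2·atan2(√a, √(1-a))=2.013714037; dist=6371·c=12829.372 ≈ 12829.4 km; running total=40350.3 km
Leg 5 bearing: y=sinΔλ·cosφ2=0.51534183, x=cosφ1·sinφ2-sinφ1·cosφ2·cosΔλ=0.74212140; θ=atan2(y, x)=34.7768° ≈ 34.8°

Leg 1: dist=2928.3 km, bearing=272.2°
Leg 2: dist=2272.5 km, bearing=294.4°
Leg 3: dist=11576.7 km, bearing=288.7°
Leg 4: dist=10743.4 km, bearing=224.8°
Leg 5: dist=12829.4 km, bearing=34.8°
Total: 40350.3 km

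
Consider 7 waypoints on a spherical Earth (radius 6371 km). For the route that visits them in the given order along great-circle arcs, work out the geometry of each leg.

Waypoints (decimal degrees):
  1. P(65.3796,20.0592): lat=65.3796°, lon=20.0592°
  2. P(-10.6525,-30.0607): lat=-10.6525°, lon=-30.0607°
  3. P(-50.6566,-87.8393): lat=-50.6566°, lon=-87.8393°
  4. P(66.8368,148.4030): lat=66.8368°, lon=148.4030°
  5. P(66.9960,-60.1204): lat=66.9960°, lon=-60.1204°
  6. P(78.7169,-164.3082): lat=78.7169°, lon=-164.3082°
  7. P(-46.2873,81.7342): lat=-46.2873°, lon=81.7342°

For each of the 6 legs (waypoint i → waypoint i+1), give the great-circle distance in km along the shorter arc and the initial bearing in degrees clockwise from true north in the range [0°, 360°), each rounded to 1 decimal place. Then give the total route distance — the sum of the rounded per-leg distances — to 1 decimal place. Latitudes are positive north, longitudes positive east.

Leg 1: φ1=1.1410893, φ2=-0.1859212, Δφ=-1.3270105, Δλ=-0.8747573 rad; a=sin²(Δφ/2)+cosφ1·cosφ2·sin²(Δλ/2)=0.4527651529; c=2·atan2(√a, √(1-a))=1.476185549; dist=6371·c=9404.778 ≈ 9404.8 km; running total=9404.8 km
Leg 1 bearing: y=sinΔλ·cosφ2=-0.75416302, x=cosφ1·sinφ2-sinφ1·cosφ2·cosΔλ=-0.64985661; θ=atan2(y, x)=-130.7512° <0 so +360° → 229.2488° ≈ 229.2°
Leg 2: φ1=-0.1859212, φ2=-0.8841245, Δφ=-0.6982033, Δλ=-1.0084268 rad; a=sin²(Δφ/2)+cosφ1·cosφ2·sin²(Δλ/2)=0.2624210210; c=2·atan2(√a, √(1-a))=1.075652786; dist=6371·c=6852.984 ≈ 6853.0 km; running total=16257.8 km
Leg 2 bearing: y=sinΔλ·cosφ2=-0.53633220, x=cosφ1·sinφ2-sinφ1·cosφ2·cosΔλ=-0.69754762; θ=atan2(y, x)=-142.4439° <0 so +360° → 217.5561° ≈ 217.6°
Leg 3: φ1=-0.8841245, φ2=1.1665222, Δφ=2.0506467, Δλ=4.1232060 rad; a=sin²(Δφ/2)+cosφ1·cosφ2·sin²(Δλ/2)=0.9247948261; c=2·atan2(√a, √(1-a))=2.586003140; dist=6371·c=16475.426 ≈ 16475.4 km; running total=32733.2 km
Leg 3 bearing: y=sinΔλ·cosφ2=-0.32703043, x=cosφ1·sinφ2-sinφ1·cosφ2·cosΔλ=0.41382184; θ=atan2(y, x)=-38.3182° <0 so +360° → 321.6818° ≈ 321.7°
Leg 4: φ1=1.1665222, φ2=1.1693008, Δφ=0.0027786, Δλ=-3.6394199 rad; a=sin²(Δφ/2)+cosφ1·cosφ2·sin²(Δλ/2)=0.1443927802; c=2·atan2(√a, √(1-a))=0.779572053; dist=6371·c=4966.654 ≈ 4966.7 km; running total=37699.9 km
Leg 4 bearing: y=sinΔλ·cosφ2=0.18661169, x=cosφ1·sinφ2-sinφ1·cosφ2·cosΔλ=0.67775371; θ=atan2(y, x)=15.3943° ≈ 15.4°
Leg 5: φ1=1.1693008, φ2=1.3738691, Δφ=0.2045683, Δλ=-1.8184202 rad; a=sin²(Δφ/2)+cosφ1·cosφ2·sin²(Δλ/2)=0.0580269506; c=2·atan2(√a, √(1-a))=0.486561046; dist=6371·c=3099.880 ≈ 3099.9 km; running total=40799.8 km
Leg 5 bearing: y=sinΔλ·cosφ2=-0.18968888, x=cosφ1·sinφ2-sinφ1·cosφ2·cosΔλ=0.42738440; θ=atan2(y, x)=-23.9334° <0 so +360° → 336.0666° ≈ 336.1°
Leg 6: φ1=1.3738691, φ2=-0.8078658, Δφ=-2.1817349, Δλ=4.2942500 rad; a=sin²(Δφ/2)+cosφ1·cosφ2·sin²(Δλ/2)=0.8818730318; c=2·atan2(√a, √(1-a))=2.439892888; dist=6371·c=15544.558 ≈ 15544.6 km; running total=56344.4 km
Leg 6 bearing: y=sinΔλ·cosφ2=-0.63150670, x=cosφ1·sinφ2-sinφ1·cosφ2·cosΔλ=0.13375816; θ=atan2(y, x)=-78.0410° <0 so +360° → 281.9590° ≈ 282.0°

Leg 1: dist=9404.8 km, bearing=229.2°
Leg 2: dist=6853.0 km, bearing=217.6°
Leg 3: dist=16475.4 km, bearing=321.7°
Leg 4: dist=4966.7 km, bearing=15.4°
Leg 5: dist=3099.9 km, bearing=336.1°
Leg 6: dist=15544.6 km, bearing=282.0°
Total: 56344.4 km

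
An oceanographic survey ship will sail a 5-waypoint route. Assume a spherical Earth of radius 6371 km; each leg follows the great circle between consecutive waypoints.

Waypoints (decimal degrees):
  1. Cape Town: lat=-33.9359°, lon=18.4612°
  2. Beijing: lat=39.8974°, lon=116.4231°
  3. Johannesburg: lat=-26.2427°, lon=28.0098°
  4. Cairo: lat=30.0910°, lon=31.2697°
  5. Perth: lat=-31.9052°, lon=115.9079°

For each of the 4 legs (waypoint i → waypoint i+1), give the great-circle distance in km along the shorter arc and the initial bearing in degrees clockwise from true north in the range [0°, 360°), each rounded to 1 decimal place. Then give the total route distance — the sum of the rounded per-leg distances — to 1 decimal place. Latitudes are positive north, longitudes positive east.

Leg 1: dist=12954.6 km, bearing=58.1°
Leg 2: dist=11713.4 km, bearing=248.4°
Leg 3: dist=6273.6 km, bearing=3.4°
Leg 4: dist=11266.7 km, bearing=120.5°
Total: 42208.3 km

Leg 1: φ1=-0.5922932, φ2=0.6963410, Δφ=1.2886342, Δλ=1.7097577 rad; a=sin²(Δφ/2)+cosφ1·cosφ2·sin²(Δλ/2)=0.7231228647; c=2·atan2(√a, √(1-a))=2.033362121; dist=6371·c=12954.550 ≈ 12954.6 km; running total=12954.6 km
Leg 1 bearing: y=sinΔλ·cosφ2=0.75979881, x=cosφ1·sinφ2-sinφ1·cosφ2·cosΔλ=0.47283244; θ=atan2(y, x)=58.1055° ≈ 58.1°
Leg 2: φ1=0.6963410, φ2=-0.4580215, Δφ=-1.1543625, Δλ=-1.5431032 rad; a=sin²(Δφ/2)+cosφ1·cosφ2·sin²(Δλ/2)=0.6322817439; c=2·atan2(√a, √(1-a))=1.838547580; dist=6371·c=11713.387 ≈ 11713.4 km; running total=24668.0 km
Leg 2 bearing: y=sinΔλ·cosφ2=-0.89658518, x=cosφ1·sinφ2-sinφ1·cosφ2·cosΔλ=-0.35516360; θ=atan2(y, x)=-111.6100° <0 so +360° → 248.3900° ≈ 248.4°
Leg 3: φ1=-0.4580215, φ2=0.5251870, Δφ=0.9832085, Δλ=0.0568960 rad; a=sin²(Δφ/2)+cosφ1·cosφ2·sin²(Δλ/2)=0.2234503809; c=2·atan2(√a, √(1-a))=0.984716604; dist=6371·c=6273.629 ≈ 6273.6 km; running total=30941.6 km
Leg 3 bearing: y=sinΔλ·cosφ2=0.04920157, x=cosφ1·sinφ2-sinφ1·cosφ2·cosΔλ=0.83166125; θ=atan2(y, x)=3.3857° ≈ 3.4°
Leg 4: φ1=0.5251870, φ2=-0.5568508, Δφ=-1.0820378, Δλ=1.4772153 rad; a=sin²(Δφ/2)+cosφ1·cosφ2·sin²(Δλ/2)=0.5981739759; c=2·atan2(√a, √(1-a))=1.768428300; dist=6371·c=11266.657 ≈ 11266.7 km; running total=42208.3 km
Leg 4 bearing: y=sinΔλ·cosφ2=0.84520925, x=cosφ1·sinφ2-sinφ1·cosφ2·cosΔλ=-0.49706017; θ=atan2(y, x)=120.4594° ≈ 120.5°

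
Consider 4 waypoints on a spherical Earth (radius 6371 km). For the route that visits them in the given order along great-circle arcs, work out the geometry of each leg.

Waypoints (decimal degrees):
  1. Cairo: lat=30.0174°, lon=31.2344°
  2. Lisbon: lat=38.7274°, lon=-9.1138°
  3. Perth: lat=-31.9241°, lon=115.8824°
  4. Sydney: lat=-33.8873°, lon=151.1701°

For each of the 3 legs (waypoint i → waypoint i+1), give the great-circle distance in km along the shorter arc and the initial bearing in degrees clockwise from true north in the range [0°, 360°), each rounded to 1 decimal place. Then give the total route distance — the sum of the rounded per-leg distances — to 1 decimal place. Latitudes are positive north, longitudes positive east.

Leg 1: dist=3794.9 km, bearing=295.8°
Leg 2: dist=15042.6 km, bearing=98.8°
Leg 3: dist=3285.4 km, bearing=103.5°
Total: 22122.9 km

Leg 1: φ1=0.5239025, φ2=0.6759206, Δφ=0.1520182, Δλ=-0.7042089 rad; a=sin²(Δφ/2)+cosφ1·cosφ2·sin²(Δλ/2)=0.0861083114; c=2·atan2(√a, √(1-a))=0.595651098; dist=6371·c=3794.893 ≈ 3794.9 km; running total=3794.9 km
Leg 1 bearing: y=sinΔλ·cosφ2=-0.50508131, x=cosφ1·sinφ2-sinφ1·cosφ2·cosΔλ=0.24426942; θ=atan2(y, x)=-64.1905° <0 so +360° → 295.8095° ≈ 295.8°
Leg 2: φ1=0.6759206, φ2=-0.5571807, Δφ=-1.2331013, Δλ=2.1815952 rad; a=sin²(Δφ/2)+cosφ1·cosφ2·sin²(Δλ/2)=0.8552861737; c=2·atan2(√a, √(1-a))=2.361107630; dist=6371·c=15042.617 ≈ 15042.6 km; running total=18837.5 km
Leg 2 bearing: y=sinΔλ·cosφ2=0.69528704, x=cosφ1·sinφ2-sinφ1·cosφ2·cosΔλ=-0.10799476; θ=atan2(y, x)=98.8289° ≈ 98.8°
Leg 3: φ1=-0.5571807, φ2=-0.5914450, Δφ=-0.0342643, Δλ=0.6158866 rad; a=sin²(Δφ/2)+cosφ1·cosφ2·sin²(Δλ/2)=0.0650224257; c=2·atan2(√a, √(1-a))=0.515684966; dist=6371·c=3285.429 ≈ 3285.4 km; running total=22122.9 km
Leg 3 bearing: y=sinΔλ·cosφ2=0.47955490, x=cosφ1·sinφ2-sinφ1·cosφ2·cosΔλ=-0.11491361; θ=atan2(y, x)=103.4754° ≈ 103.5°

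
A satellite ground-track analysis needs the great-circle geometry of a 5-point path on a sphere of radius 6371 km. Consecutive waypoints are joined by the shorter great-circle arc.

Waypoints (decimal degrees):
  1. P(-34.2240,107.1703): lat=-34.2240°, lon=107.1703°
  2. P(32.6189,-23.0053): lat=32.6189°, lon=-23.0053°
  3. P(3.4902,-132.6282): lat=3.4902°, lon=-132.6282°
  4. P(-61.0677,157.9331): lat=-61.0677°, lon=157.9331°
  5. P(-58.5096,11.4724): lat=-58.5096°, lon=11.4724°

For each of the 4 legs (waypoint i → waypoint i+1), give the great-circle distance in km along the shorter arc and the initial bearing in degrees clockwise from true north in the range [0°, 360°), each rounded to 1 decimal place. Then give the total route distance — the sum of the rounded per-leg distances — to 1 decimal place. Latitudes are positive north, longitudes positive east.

Leg 1: dist=15434.4 km, bearing=282.3°
Leg 2: dist=11614.2 km, bearing=283.9°
Leg 3: dist=9264.8 km, bearing=207.1°
Leg 4: dist=6406.0 km, bearing=200.0°
Total: 42719.4 km

Leg 1: φ1=-0.5973215, φ2=0.5693072, Δφ=1.1666287, Δλ=-2.2719928 rad; a=sin²(Δφ/2)+cosφ1·cosφ2·sin²(Δλ/2)=0.8762334684; c=2·atan2(√a, √(1-a))=2.422595992; dist=6371·c=15434.359 ≈ 15434.4 km; running total=15434.4 km
Leg 1 bearing: y=sinΔλ·cosφ2=-0.64355748, x=cosφ1·sinφ2-sinφ1·cosφ2·cosΔλ=0.14009740; θ=atan2(y, x)=-77.7188° <0 so +360° → 282.2812° ≈ 282.3°
Leg 2: φ1=0.5693072, φ2=0.0609155, Δφ=-0.5083917, Δλ=-1.9132805 rad; a=sin²(Δφ/2)+cosφ1·cosφ2·sin²(Δλ/2)=0.6247593568; c=2·atan2(√a, √(1-a))=1.822979543; dist=6371·c=11614.203 ≈ 11614.2 km; running total=27048.6 km
Leg 2 bearing: y=sinΔλ·cosφ2=-0.94017625, x=cosφ1·sinφ2-sinφ1·cosφ2·cosΔλ=0.23196774; θ=atan2(y, x)=-76.1403° <0 so +360° → 283.8597° ≈ 283.9°
Leg 3: φ1=0.0609155, φ2=-1.0658324, Δφ=-1.1267479, Δλ=5.0712514 rad; a=sin²(Δφ/2)+cosφ1·cosφ2·sin²(Δλ/2)=0.4418441651; c=2·atan2(√a, √(1-a))=1.454220796; dist=6371·c=9264.841 ≈ 9264.8 km; running total=36313.4 km
Leg 3 bearing: y=sinΔλ·cosφ2=-0.45295786, x=cosφ1·sinφ2-sinφ1·cosφ2·cosΔλ=-0.88391220; θ=atan2(y, x)=-152.8673° <0 so +360° → 207.1327° ≈ 207.1°
Leg 4: φ1=-1.0658324, φ2=-1.0211852, Δφ=0.0446473, Δλ=-2.5562214 rad; a=sin²(Δφ/2)+cosφ1·cosφ2·sin²(Δλ/2)=0.2321646883; c=2·atan2(√a, √(1-a))=1.005494604; dist=6371·c=6406.006 ≈ 6406.0 km; running total=42719.4 km
Leg 4 bearing: y=sinΔλ·cosφ2=-0.28860613, x=cosφ1·sinφ2-sinφ1·cosφ2·cosΔλ=-0.79357639; θ=atan2(y, x)=-160.0148° <0 so +360° → 199.9852° ≈ 200.0°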